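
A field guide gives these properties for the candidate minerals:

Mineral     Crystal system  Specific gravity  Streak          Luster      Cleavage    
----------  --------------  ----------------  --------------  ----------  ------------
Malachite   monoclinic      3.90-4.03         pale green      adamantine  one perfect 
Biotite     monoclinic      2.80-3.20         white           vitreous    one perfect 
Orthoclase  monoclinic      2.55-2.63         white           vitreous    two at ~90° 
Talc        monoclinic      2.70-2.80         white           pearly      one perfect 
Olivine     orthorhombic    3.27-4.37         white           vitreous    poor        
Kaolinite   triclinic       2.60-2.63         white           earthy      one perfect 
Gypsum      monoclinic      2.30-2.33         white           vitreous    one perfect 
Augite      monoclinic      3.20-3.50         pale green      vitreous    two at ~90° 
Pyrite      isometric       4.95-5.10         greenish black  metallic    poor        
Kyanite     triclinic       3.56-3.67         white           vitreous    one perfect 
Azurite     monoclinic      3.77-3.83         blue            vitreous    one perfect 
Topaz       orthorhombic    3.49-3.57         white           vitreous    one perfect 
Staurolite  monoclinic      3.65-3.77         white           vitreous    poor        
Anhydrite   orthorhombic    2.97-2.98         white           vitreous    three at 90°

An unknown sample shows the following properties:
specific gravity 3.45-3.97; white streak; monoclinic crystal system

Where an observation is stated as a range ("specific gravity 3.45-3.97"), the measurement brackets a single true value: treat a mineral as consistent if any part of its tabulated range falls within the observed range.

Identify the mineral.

Specific gravity 3.45-3.97 — leaves Malachite, Olivine, Augite, Kyanite, Azurite, Topaz, Staurolite.
White streak excludes Malachite, Augite, Azurite.
Monoclinic crystal system — leaves Staurolite.
Only Staurolite satisfies all observations.

Staurolite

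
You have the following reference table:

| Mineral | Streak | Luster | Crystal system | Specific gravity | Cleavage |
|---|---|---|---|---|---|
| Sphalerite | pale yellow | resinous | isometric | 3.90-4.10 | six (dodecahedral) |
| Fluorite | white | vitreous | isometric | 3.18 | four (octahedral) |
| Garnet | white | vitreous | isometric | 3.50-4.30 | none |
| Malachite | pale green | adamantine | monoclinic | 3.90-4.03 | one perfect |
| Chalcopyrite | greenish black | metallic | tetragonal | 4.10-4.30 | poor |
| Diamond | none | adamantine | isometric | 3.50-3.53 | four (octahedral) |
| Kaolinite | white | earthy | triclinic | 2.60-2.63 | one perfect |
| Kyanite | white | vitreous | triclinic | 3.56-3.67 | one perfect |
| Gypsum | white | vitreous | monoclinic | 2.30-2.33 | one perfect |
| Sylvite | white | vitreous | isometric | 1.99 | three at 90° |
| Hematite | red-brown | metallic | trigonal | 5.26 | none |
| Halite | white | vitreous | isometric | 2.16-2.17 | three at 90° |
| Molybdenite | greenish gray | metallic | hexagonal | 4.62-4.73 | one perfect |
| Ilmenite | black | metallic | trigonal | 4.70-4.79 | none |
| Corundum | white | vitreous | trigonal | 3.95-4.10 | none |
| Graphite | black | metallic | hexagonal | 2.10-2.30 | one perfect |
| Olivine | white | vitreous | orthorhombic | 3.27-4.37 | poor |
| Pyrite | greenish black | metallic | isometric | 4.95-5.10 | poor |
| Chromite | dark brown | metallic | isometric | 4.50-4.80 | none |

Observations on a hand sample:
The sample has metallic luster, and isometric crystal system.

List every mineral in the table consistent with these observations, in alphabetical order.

Metallic luster: Chalcopyrite, Hematite, Molybdenite, Ilmenite, Graphite, Pyrite, Chromite remain.
Isometric crystal system: Pyrite, Chromite remain.
The minerals that satisfy all observations are Chromite, Pyrite.

Chromite, Pyrite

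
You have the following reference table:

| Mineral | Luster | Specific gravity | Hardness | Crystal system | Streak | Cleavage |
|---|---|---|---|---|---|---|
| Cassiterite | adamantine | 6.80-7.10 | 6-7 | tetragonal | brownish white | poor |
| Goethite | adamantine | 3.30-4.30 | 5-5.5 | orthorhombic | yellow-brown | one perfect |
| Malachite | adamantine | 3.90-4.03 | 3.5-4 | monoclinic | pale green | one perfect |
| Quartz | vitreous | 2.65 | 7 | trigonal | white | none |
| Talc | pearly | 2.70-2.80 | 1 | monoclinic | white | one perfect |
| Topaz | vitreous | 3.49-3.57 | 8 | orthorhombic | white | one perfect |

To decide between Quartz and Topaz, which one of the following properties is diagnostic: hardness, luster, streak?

Hardness: Quartz 7, Topaz 8 — different.
Luster: both vitreous — identical.
Streak: both white — identical.
Only hardness differs between Quartz and Topaz among the listed tests.

hardness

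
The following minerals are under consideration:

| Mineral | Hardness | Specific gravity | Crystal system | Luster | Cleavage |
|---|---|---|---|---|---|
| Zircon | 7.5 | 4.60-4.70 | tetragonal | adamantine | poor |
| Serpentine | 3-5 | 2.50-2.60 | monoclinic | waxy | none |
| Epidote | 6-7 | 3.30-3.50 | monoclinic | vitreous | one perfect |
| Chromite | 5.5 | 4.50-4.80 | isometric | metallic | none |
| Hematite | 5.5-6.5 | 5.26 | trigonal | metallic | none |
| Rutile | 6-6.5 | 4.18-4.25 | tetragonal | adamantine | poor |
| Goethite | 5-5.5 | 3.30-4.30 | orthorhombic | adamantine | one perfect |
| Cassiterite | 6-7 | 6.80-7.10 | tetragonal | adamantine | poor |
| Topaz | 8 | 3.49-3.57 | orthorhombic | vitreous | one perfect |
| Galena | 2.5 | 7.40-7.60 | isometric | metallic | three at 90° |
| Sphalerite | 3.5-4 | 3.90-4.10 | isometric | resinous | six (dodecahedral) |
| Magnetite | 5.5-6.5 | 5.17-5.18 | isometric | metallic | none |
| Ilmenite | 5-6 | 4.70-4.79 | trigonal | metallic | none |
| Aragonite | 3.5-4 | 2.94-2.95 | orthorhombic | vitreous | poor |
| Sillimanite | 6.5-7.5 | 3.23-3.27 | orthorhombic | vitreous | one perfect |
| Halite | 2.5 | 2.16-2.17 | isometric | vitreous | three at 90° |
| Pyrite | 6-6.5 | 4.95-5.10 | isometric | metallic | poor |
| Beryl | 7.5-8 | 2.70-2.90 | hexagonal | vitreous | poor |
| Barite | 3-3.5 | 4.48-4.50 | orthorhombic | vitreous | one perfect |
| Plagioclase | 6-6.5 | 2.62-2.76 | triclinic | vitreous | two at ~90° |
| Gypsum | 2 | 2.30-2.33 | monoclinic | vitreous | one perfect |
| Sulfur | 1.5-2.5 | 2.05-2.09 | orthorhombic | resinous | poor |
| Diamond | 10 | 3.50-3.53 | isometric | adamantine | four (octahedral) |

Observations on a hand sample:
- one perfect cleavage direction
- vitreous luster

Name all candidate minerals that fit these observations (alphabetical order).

Barite, Epidote, Gypsum, Sillimanite, Topaz

One perfect cleavage direction: leaves Epidote, Goethite, Topaz, Sillimanite, Barite, Gypsum.
Vitreous luster eliminates Goethite.
Consistent with every observation: Barite, Epidote, Gypsum, Sillimanite, Topaz.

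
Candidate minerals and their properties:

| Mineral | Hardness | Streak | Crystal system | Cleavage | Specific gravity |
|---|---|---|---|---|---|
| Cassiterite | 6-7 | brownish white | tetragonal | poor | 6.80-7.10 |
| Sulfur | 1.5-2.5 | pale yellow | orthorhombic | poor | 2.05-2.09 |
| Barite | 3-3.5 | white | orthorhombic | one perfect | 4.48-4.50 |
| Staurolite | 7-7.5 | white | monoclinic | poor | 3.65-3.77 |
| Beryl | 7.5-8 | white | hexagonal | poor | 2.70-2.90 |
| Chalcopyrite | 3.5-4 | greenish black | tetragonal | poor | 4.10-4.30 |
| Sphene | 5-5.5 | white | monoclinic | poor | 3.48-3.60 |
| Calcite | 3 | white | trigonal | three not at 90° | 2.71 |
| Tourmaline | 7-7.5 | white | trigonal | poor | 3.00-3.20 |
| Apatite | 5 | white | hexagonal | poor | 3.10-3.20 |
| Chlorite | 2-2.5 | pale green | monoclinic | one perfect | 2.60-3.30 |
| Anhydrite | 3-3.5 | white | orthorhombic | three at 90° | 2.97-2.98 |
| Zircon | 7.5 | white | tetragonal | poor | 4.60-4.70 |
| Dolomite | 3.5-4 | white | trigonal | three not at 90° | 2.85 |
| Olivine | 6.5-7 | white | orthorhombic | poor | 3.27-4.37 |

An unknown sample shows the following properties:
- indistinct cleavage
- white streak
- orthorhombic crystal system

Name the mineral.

Olivine

Indistinct cleavage excludes Barite, Calcite, Chlorite, Anhydrite, Dolomite.
White streak eliminates Cassiterite, Sulfur, Chalcopyrite.
Orthorhombic crystal system: only Olivine remains.
Olivine is the sole remaining match.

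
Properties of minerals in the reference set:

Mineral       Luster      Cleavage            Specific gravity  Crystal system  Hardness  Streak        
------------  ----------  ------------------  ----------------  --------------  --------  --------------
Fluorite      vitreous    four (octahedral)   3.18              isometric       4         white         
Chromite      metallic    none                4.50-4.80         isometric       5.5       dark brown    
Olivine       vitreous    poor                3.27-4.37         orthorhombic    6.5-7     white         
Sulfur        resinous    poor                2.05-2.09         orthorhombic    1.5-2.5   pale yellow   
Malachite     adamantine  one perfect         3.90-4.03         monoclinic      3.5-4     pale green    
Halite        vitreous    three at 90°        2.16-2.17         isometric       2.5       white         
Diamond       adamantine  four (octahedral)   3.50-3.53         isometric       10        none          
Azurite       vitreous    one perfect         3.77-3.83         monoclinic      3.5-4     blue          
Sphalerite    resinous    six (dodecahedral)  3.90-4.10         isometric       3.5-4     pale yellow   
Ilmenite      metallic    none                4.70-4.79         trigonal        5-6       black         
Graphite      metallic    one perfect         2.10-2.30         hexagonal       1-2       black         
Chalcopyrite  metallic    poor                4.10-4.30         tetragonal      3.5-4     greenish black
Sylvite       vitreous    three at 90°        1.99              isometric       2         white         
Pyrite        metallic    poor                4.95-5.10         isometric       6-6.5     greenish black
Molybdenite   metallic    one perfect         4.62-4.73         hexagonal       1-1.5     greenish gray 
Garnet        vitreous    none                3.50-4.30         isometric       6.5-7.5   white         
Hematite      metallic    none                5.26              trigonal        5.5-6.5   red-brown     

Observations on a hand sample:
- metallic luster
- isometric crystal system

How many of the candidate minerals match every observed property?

2

Metallic luster: only Chromite, Ilmenite, Graphite, Chalcopyrite, Pyrite, Molybdenite, Hematite remain.
Isometric crystal system: leaves Chromite, Pyrite.
The minerals that satisfy all observations are Chromite, Pyrite.
That is 2 minerals.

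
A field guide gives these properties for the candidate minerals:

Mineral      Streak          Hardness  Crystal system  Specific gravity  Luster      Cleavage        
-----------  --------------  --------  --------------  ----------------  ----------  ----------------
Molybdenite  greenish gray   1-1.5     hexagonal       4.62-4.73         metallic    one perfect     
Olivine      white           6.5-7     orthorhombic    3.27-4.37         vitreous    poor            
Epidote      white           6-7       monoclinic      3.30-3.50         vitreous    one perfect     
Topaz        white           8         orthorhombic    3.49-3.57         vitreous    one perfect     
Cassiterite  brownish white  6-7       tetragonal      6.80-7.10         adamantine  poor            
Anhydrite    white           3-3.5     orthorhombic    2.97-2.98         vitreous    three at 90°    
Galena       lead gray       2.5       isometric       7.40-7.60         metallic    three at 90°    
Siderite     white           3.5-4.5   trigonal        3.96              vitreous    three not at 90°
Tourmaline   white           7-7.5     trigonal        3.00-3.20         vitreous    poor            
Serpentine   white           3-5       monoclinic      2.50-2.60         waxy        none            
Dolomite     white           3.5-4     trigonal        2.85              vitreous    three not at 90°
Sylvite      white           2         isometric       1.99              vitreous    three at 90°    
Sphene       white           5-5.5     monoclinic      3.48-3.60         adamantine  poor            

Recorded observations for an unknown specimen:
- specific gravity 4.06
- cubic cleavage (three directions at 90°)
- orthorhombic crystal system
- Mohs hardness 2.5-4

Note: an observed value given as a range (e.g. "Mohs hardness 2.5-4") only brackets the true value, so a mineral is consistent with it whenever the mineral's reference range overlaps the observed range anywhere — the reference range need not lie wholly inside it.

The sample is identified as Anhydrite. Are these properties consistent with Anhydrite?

No

Specific gravity 4.06 — Anhydrite has SG 2.97-2.98; inconsistent.
Cubic cleavage (three directions at 90°) — fits Anhydrite (cleavage three at 90°).
Orthorhombic crystal system — fits Anhydrite (orthorhombic system).
Mohs hardness 2.5-4 — fits Anhydrite (hardness 3-3.5).
Anhydrite is excluded by the specific gravity.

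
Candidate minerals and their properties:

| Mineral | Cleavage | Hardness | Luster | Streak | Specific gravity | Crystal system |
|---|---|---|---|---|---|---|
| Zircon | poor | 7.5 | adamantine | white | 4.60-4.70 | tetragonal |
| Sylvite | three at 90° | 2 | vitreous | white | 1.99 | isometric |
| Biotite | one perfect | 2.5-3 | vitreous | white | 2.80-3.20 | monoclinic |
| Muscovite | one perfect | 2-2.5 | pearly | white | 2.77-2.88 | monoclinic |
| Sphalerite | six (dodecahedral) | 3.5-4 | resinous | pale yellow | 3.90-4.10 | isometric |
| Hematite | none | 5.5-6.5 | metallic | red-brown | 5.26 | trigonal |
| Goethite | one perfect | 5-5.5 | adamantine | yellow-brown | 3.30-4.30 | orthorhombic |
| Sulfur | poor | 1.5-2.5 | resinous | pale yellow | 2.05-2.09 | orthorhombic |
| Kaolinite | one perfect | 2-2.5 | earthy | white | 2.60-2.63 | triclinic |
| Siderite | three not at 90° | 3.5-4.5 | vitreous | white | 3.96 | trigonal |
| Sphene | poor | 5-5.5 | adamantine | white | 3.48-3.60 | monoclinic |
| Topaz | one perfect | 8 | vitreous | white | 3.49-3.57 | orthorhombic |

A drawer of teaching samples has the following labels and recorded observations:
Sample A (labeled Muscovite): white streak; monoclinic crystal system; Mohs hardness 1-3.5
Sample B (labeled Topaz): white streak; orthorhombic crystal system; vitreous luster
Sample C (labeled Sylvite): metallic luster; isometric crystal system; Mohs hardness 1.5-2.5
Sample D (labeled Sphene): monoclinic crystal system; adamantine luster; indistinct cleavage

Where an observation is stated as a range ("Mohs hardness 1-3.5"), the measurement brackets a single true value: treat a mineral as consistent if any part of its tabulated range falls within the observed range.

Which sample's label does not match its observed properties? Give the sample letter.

Sample A: every observation is compatible with the reference values for Muscovite.
Sample B: every observation is compatible with the reference values for Topaz.
Sample C: metallic luster is outside the reference for Sylvite (vitreous luster) — mislabeled.
Sample D: every observation is compatible with the reference values for Sphene.
Only sample C is inconsistent with its label.

C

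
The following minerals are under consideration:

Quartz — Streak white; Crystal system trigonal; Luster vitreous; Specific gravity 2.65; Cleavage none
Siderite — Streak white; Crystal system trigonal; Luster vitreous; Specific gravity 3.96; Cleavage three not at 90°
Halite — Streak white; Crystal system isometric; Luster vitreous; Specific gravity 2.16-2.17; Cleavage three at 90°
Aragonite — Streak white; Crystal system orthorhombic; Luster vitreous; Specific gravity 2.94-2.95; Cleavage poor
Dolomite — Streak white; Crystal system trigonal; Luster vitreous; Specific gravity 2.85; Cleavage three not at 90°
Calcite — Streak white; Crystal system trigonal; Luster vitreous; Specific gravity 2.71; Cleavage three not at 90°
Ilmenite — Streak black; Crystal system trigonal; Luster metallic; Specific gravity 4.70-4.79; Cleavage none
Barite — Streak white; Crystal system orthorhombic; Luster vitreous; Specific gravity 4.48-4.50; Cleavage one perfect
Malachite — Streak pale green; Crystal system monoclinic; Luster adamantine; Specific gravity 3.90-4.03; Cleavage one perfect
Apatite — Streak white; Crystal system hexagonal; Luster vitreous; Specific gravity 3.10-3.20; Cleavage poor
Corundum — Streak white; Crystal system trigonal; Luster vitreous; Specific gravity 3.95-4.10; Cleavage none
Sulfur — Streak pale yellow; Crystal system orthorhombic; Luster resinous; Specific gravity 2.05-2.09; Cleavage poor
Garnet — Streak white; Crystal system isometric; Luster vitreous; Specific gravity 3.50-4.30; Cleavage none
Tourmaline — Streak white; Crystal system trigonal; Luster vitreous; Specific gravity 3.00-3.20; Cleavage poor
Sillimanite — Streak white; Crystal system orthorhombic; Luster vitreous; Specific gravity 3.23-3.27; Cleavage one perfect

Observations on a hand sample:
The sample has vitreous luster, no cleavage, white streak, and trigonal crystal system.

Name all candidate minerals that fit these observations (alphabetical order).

Corundum, Quartz

Vitreous luster rules out Ilmenite, Malachite, Sulfur.
No cleavage: only Quartz, Corundum, Garnet remain.
White streak: every remaining candidate is consistent.
Trigonal crystal system is inconsistent with Garnet.
Remaining candidates: Corundum, Quartz.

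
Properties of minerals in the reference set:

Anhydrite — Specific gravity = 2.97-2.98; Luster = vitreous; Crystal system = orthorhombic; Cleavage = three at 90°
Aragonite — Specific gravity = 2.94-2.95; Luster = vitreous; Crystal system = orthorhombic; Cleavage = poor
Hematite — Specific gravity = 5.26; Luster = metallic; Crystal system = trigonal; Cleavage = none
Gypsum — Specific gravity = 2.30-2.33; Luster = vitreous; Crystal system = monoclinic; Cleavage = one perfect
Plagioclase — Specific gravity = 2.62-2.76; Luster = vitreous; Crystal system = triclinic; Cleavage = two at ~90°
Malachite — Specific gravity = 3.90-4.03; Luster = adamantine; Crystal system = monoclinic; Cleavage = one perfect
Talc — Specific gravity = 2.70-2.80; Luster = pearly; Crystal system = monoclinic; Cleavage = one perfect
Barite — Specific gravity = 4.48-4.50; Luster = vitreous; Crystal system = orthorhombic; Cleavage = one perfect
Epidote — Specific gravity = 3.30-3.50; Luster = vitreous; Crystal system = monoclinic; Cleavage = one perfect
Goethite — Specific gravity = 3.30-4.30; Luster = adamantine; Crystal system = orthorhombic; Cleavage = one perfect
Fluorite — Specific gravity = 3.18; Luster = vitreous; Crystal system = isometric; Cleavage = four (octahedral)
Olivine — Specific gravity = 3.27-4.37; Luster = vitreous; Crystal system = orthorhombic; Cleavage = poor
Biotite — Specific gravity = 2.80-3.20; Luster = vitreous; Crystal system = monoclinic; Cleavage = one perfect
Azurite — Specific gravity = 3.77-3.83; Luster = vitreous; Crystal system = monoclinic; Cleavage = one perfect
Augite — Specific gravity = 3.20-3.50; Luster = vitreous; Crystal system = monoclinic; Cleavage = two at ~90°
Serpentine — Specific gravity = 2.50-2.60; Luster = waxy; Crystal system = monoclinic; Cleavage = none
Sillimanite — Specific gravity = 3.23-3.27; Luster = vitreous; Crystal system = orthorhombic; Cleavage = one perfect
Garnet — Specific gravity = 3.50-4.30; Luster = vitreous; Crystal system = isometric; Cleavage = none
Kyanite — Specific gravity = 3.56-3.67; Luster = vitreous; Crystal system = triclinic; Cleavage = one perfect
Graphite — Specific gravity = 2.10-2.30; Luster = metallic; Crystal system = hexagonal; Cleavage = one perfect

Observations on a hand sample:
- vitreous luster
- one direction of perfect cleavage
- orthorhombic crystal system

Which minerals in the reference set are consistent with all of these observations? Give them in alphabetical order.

Barite, Sillimanite

Vitreous luster rules out Hematite, Malachite, Talc, Goethite, Serpentine, Graphite.
One direction of perfect cleavage — narrows the field to Gypsum, Barite, Epidote, Biotite, Azurite, Sillimanite, Kyanite.
Orthorhombic crystal system — narrows the field to Barite, Sillimanite.
Remaining candidates: Barite, Sillimanite.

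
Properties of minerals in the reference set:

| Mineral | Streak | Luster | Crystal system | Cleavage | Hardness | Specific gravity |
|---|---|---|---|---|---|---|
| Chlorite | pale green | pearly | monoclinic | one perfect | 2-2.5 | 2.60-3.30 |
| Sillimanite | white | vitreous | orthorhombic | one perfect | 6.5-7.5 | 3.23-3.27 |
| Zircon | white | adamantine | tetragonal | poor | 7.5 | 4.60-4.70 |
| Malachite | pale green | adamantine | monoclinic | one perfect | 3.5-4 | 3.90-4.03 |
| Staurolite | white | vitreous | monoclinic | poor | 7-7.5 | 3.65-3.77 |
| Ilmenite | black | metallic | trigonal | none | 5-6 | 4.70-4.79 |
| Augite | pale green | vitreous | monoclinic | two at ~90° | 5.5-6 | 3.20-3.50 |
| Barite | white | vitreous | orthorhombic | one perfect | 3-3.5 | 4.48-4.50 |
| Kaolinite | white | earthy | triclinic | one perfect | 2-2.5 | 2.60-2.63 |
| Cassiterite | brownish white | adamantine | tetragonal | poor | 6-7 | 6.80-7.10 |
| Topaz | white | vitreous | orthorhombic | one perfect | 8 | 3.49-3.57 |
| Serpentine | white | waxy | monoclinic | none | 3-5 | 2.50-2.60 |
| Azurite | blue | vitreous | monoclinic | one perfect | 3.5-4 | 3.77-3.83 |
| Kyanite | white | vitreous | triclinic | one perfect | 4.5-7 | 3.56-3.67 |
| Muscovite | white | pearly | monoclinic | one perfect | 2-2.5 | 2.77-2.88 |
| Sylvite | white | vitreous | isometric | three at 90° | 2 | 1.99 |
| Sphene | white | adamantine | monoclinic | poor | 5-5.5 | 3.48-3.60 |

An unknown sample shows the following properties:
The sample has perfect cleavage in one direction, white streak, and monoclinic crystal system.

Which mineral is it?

Perfect cleavage in one direction: Chlorite, Sillimanite, Malachite, Barite, Kaolinite, Topaz, Azurite, Kyanite, Muscovite remain.
White streak is inconsistent with Chlorite, Malachite, Azurite.
Monoclinic crystal system: Muscovite remains.
Muscovite is the sole remaining match.

Muscovite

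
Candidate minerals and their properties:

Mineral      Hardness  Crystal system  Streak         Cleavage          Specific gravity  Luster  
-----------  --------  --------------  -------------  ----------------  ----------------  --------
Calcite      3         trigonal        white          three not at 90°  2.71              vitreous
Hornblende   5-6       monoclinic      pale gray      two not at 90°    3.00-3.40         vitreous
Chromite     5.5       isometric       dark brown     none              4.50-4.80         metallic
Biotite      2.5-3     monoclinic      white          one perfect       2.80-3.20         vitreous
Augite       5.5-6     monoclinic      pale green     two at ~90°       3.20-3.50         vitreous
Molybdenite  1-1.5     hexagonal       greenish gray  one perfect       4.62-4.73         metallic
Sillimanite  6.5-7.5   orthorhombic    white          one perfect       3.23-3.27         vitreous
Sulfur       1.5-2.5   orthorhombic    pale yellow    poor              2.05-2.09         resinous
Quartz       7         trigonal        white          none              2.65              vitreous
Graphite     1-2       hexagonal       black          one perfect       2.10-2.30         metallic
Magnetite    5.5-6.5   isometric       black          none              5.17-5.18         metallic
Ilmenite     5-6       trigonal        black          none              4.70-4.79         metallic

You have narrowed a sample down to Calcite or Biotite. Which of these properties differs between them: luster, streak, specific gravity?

specific gravity

Luster: both vitreous — identical.
Streak: both white — identical.
Specific gravity: Calcite 2.71, Biotite 2.80-3.20 — these differ.
Of the listed properties, specific gravity is the one that separates them.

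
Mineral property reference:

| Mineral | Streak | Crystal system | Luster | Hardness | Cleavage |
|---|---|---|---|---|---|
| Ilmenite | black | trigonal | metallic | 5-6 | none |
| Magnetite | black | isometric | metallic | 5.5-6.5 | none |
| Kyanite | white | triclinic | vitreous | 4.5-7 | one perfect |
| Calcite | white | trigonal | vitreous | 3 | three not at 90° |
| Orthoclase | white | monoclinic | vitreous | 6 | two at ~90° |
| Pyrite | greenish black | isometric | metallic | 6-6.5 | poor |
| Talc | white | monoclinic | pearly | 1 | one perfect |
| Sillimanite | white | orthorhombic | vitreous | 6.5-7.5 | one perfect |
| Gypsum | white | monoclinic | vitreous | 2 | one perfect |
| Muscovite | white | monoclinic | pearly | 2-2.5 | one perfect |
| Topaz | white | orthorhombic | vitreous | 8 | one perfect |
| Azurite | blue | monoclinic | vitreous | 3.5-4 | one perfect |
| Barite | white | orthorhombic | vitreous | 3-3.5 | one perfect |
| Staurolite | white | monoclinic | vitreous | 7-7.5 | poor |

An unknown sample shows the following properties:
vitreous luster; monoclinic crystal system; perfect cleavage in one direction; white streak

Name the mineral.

Vitreous luster is inconsistent with Ilmenite, Magnetite, Pyrite, Talc, Muscovite.
Monoclinic crystal system: only Orthoclase, Gypsum, Azurite, Staurolite remain.
Perfect cleavage in one direction rules out Orthoclase, Staurolite.
White streak is inconsistent with Azurite.
Gypsum is the sole remaining match.

Gypsum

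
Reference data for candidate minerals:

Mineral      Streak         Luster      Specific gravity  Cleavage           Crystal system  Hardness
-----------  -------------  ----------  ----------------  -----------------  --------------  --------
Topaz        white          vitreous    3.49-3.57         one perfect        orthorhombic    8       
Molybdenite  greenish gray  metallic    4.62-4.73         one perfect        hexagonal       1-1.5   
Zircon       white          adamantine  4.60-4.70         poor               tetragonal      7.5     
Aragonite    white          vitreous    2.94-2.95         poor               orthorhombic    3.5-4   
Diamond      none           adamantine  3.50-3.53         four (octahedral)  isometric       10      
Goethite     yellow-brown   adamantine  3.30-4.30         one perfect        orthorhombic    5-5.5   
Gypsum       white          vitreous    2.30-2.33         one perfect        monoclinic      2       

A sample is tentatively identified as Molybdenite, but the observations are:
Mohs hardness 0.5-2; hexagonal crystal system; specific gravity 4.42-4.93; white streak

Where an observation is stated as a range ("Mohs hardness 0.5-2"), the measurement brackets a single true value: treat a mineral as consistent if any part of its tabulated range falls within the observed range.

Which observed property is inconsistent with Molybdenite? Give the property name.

Mohs hardness 0.5-2: Molybdenite has hardness 1-1.5 — consistent.
Hexagonal crystal system: Molybdenite has hexagonal system — consistent.
Specific gravity 4.42-4.93: Molybdenite has SG 4.62-4.73 — consistent.
White streak: Molybdenite has greenish gray streak — outside the reference range.
Only the streak is inconsistent.

streak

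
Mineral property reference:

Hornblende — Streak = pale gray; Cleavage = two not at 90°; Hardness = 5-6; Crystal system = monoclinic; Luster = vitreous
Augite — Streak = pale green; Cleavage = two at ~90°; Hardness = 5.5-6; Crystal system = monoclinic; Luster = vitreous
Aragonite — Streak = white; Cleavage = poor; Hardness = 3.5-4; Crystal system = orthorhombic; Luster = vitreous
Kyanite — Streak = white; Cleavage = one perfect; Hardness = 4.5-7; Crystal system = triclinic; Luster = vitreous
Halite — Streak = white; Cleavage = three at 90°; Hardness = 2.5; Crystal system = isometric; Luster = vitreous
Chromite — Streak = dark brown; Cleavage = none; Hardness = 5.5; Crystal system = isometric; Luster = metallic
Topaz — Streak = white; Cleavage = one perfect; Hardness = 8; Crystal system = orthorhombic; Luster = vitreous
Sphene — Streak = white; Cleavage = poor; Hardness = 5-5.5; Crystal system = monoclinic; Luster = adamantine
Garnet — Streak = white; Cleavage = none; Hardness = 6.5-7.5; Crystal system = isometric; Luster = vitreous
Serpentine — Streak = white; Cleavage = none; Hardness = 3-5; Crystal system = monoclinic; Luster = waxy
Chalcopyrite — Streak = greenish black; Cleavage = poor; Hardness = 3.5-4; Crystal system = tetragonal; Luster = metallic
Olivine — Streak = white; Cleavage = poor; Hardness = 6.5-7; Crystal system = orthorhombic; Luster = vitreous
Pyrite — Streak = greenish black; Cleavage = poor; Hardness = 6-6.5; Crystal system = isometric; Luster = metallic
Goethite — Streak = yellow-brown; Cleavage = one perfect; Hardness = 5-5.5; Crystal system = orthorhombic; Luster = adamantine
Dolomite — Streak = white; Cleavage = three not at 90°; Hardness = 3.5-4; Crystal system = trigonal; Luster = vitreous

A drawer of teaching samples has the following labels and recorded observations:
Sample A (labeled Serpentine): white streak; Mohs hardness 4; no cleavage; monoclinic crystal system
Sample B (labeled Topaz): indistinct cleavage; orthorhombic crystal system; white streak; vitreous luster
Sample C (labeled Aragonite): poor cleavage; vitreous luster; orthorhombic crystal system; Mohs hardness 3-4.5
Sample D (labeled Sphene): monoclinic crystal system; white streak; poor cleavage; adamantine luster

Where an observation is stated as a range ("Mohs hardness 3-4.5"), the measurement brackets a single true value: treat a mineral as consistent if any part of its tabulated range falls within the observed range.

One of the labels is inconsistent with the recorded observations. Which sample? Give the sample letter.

Sample A: nothing contradicts Serpentine.
Sample B: indistinct cleavage is outside the reference for Topaz (cleavage one perfect) — mislabeled.
Sample C: nothing contradicts Aragonite.
Sample D: nothing contradicts Sphene.
Sample B is the mislabeled one.

B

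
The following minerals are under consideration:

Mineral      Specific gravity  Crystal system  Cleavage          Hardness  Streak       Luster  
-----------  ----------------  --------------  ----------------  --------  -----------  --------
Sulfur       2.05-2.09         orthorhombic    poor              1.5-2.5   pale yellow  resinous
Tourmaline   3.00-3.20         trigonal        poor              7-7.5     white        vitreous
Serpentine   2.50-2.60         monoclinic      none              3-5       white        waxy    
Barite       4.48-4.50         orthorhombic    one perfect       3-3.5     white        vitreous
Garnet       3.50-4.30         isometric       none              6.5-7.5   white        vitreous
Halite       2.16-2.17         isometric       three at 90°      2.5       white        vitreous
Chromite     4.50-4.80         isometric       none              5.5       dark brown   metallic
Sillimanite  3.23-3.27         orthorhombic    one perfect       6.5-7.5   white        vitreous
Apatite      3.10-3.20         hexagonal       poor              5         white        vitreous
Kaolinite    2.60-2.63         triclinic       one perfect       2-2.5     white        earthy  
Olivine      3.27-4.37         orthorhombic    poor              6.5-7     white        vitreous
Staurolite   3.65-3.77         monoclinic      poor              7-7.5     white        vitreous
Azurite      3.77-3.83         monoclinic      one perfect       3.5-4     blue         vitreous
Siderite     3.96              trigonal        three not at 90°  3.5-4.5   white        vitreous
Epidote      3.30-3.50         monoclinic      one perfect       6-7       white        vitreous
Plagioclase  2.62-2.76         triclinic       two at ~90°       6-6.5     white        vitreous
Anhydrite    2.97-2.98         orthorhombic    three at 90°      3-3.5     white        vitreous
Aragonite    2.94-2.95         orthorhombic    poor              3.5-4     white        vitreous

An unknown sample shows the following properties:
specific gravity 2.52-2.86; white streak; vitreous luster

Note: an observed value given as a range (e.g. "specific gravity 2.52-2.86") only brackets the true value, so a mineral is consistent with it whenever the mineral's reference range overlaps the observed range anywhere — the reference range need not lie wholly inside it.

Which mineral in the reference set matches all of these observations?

Specific gravity 2.52-2.86 — leaves Serpentine, Kaolinite, Plagioclase.
White streak — all remaining candidates fit.
Vitreous luster — narrows the field to Plagioclase.
Only Plagioclase satisfies all observations.

Plagioclase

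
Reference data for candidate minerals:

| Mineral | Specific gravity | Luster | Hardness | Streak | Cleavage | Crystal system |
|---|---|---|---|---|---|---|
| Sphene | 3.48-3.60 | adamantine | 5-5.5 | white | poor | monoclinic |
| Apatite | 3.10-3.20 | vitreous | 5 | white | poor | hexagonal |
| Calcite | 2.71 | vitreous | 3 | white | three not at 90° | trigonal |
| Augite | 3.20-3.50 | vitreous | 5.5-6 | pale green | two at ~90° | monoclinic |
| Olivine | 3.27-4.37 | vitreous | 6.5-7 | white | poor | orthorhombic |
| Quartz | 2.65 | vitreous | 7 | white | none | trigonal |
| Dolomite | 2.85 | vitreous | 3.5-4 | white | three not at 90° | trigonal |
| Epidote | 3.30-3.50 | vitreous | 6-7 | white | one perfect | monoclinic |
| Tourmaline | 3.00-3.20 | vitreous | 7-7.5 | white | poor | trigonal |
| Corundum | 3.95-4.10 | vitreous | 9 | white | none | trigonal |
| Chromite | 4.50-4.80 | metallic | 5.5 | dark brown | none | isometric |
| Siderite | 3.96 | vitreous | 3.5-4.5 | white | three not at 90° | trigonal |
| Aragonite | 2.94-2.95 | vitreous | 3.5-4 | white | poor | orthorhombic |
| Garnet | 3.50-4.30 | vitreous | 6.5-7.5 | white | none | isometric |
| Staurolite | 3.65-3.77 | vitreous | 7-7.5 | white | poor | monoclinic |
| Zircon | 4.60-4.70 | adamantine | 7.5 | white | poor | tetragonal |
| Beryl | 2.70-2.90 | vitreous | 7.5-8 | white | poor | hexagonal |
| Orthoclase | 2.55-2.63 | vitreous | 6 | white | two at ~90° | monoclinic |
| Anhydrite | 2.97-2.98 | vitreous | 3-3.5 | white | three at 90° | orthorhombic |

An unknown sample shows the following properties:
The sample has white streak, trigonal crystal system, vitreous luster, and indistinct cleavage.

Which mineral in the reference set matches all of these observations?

Tourmaline

White streak rules out Augite, Chromite.
Trigonal crystal system — narrows the field to Calcite, Quartz, Dolomite, Tourmaline, Corundum, Siderite.
Vitreous luster — no further eliminations.
Indistinct cleavage — only Tourmaline remains.
Only Tourmaline satisfies all observations.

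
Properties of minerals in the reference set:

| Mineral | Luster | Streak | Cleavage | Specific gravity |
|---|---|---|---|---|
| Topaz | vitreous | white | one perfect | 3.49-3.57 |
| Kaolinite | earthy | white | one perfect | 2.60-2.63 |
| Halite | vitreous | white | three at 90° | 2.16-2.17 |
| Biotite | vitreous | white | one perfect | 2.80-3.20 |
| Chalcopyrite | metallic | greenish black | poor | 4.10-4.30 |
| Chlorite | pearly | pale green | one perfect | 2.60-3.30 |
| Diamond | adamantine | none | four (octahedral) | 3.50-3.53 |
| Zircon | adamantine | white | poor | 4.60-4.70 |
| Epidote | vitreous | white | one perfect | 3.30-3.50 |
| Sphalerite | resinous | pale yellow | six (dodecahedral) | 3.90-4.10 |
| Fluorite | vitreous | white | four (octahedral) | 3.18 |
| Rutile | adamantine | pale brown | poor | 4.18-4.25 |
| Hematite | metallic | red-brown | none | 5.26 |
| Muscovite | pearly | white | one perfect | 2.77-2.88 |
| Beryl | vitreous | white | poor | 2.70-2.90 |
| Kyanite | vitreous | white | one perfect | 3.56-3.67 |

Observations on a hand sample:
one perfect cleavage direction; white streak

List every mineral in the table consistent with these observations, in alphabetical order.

One perfect cleavage direction — Topaz, Kaolinite, Biotite, Chlorite, Epidote, Muscovite, Kyanite remain.
White streak rules out Chlorite.
The minerals that satisfy all observations are Biotite, Epidote, Kaolinite, Kyanite, Muscovite, Topaz.

Biotite, Epidote, Kaolinite, Kyanite, Muscovite, Topaz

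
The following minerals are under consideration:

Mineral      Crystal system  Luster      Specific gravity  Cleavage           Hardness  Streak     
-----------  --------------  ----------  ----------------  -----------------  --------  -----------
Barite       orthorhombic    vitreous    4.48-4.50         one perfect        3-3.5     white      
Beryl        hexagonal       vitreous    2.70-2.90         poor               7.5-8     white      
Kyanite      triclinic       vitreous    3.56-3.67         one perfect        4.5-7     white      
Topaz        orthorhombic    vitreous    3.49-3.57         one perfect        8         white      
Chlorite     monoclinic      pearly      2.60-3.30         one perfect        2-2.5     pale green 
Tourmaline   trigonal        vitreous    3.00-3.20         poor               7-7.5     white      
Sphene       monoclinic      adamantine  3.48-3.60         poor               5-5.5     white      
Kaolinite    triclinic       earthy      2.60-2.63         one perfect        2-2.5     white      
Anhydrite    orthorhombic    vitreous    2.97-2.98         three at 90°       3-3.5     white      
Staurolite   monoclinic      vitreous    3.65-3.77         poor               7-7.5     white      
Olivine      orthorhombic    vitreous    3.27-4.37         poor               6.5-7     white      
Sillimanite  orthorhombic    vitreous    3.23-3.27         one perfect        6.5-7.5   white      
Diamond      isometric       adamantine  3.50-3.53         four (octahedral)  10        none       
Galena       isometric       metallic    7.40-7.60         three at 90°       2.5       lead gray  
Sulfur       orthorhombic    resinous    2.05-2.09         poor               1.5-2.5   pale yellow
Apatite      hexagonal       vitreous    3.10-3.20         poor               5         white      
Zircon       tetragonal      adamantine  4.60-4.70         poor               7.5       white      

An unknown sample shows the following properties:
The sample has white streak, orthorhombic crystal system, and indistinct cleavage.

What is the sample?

White streak rules out Chlorite, Diamond, Galena, Sulfur.
Orthorhombic crystal system — narrows the field to Barite, Topaz, Anhydrite, Olivine, Sillimanite.
Indistinct cleavage — narrows the field to Olivine.
Olivine is the sole remaining match.

Olivine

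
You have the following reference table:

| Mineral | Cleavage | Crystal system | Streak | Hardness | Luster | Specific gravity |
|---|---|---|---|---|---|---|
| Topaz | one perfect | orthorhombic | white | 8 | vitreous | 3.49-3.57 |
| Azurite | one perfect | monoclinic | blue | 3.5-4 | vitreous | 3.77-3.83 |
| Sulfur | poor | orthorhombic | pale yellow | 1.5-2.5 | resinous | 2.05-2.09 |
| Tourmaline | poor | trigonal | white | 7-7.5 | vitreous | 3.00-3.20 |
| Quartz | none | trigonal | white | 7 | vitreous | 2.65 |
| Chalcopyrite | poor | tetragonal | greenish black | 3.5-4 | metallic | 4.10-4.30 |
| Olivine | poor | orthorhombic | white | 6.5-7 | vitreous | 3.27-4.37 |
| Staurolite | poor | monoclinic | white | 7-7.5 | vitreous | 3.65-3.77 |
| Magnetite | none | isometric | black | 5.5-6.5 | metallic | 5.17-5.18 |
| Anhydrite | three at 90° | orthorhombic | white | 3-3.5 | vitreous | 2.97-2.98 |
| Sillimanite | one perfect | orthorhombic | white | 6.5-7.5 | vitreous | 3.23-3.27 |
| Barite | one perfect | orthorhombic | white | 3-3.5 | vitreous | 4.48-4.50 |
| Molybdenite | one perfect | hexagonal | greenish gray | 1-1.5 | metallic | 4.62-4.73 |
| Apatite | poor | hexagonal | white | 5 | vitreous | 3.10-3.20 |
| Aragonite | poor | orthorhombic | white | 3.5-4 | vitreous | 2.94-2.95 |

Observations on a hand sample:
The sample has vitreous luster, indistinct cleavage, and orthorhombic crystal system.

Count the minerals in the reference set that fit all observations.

Vitreous luster eliminates Sulfur, Chalcopyrite, Magnetite, Molybdenite.
Indistinct cleavage — leaves Tourmaline, Olivine, Staurolite, Apatite, Aragonite.
Orthorhombic crystal system — Olivine, Aragonite remain.
Remaining candidates: Aragonite, Olivine.
That is 2 minerals.

2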